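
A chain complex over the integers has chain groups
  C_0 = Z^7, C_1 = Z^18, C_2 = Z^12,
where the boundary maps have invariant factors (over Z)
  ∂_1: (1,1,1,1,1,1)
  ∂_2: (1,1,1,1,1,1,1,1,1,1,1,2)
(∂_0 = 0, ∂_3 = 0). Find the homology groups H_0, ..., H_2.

H_0 = Z,  H_1 = Z_2,  H_2 = 0.

H_0: b_0 = 7 − 0 − 6 = 1; torsion from ∂_1 factors > 1: none. So H_0 = Z.
H_1: b_1 = 18 − 6 − 12 = 0; torsion from ∂_2 factors > 1: [2]. So H_1 = Z_2.
H_2: b_2 = 12 − 12 − 0 = 0; torsion from ∂_3 factors > 1: none. So H_2 = 0.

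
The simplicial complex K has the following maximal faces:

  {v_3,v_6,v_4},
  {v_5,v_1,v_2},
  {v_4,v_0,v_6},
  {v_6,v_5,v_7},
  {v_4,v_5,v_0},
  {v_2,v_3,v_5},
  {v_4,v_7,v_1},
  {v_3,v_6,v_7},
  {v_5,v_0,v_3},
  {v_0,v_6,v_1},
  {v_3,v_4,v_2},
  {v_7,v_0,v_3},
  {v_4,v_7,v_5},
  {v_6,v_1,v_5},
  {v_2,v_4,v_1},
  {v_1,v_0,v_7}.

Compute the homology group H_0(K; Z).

Order the vertices as v_0 < v_1 < v_2 < v_3 < v_4 < v_5 < v_6 < v_7. Listing each simplex with vertices in this order, K has dimension 2 with simplices:

  0-simplices (8): [v_0], [v_1], [v_2], [v_3], [v_4], [v_5], [v_6], [v_7]
  1-simplices (24): (24 of them)
  2-simplices (16): (16 of them)

giving chain groups C_0 ≅ Z^8, C_1 ≅ Z^24, C_2 ≅ Z^16.

The boundary map ∂_1: C_1 → C_0 maps an edge to its endpoints' difference, ∂[p,q] = q − p.
The 8×24 boundary matrix has rank 7 and Smith normal form diag(1,1,1,1,1,1,1).

∂_2: C_2 → C_1 sends each 2-simplex [p,q,r] to [q,r] − [p,r] + [p,q]. For instance
  ∂[v_4,v_5,v_7] = [v_5,v_7] − [v_4,v_7] + [v_4,v_5],
  ∂[v_0,v_3,v_5] = [v_3,v_5] − [v_0,v_5] + [v_0,v_3].
As a 24×16 matrix over Z this has rank 15, with invariant factors (1,1,1,1,1,1,1,1,1,1,1,1,1,1,1).

Now H_k = ker ∂_k / im ∂_{k+1}, so:

  H_0: rank C_0 − rank ∂_1 = 8 − 7 = 1, and the invariant factors of ∂_1 are all 1, so H_0 = Z.

(K is a triangulation of the torus T^2.)

H_0 ≅ Z.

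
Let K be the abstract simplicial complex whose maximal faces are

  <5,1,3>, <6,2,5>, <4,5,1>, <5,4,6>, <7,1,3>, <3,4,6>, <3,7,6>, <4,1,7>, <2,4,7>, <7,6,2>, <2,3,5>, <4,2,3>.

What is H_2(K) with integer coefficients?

H_2 = 0.

Fix the vertex order 1 < 2 < 3 < 4 < 5 < 6 < 7 and write every simplex with vertices in increasing order. Then dim K = 2 and the simplices of K are:

  0-simplices (7): [1], [2], [3], [4], [5], [6], [7]
  1-simplices (18): [1,3], [1,4], [1,5], [1,7], [2,3], [2,4], [2,5], [2,6], [2,7], [3,4], [3,5], [3,6], [3,7], [4,5], [4,6], [4,7], [5,6], [6,7]
  2-simplices (12): [1,3,5], [1,3,7], [1,4,5], [1,4,7], [2,3,4], [2,3,5], [2,4,7], [2,5,6], [2,6,7], [3,4,6], [3,6,7], [4,5,6]

Hence C_0 ≅ Z^7, C_1 ≅ Z^18, C_2 ≅ Z^12.

∂_1: C_1 → C_0 maps an edge to its endpoints' difference, ∂[p,q] = q − p. For instance
  ∂[6,7] = [7] − [6].
The resulting 7×18 matrix has rank 6, and its Smith normal form has invariant factors (1,1,1,1,1,1).

The boundary map ∂_2: C_2 → C_1 acts by ∂[p,q,r] = [q,r] − [p,r] + [p,q]. For instance
  ∂[1,4,7] = [4,7] − [1,7] + [1,4],
  ∂[2,3,5] = [3,5] − [2,5] + [2,3].
As a 18×12 matrix over Z this has rank 12, with invariant factors (1,1,1,1,1,1,1,1,1,1,1,2).

Reading off H_k = ker ∂_k / im ∂_{k+1}:

  H_2: rank ker ∂_2 − rank ∂_3 = (12 − 12) − 0 = 0, and there is no ∂_3, so H_2 = 0.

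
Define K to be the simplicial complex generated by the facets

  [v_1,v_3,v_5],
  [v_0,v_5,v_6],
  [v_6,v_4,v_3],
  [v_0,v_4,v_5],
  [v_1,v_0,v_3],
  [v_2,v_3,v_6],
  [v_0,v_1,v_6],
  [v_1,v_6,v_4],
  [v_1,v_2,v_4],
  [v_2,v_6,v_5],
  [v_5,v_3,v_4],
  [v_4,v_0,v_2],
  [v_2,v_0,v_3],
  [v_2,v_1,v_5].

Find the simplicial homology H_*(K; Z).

H_0 ≅ Z,  H_1 ≅ Z^2,  H_2 ≅ Z.

Order the vertices as v_0 < v_1 < v_2 < v_3 < v_4 < v_5 < v_6. Listing each simplex with vertices in this order, K has dimension 2 with simplices:

  0-simplices (7): [v_0], [v_1], [v_2], [v_3], [v_4], [v_5], [v_6]
  1-simplices (21): (21 of them)
  2-simplices (14): (14 of them)

so the chain groups are C_0 ≅ Z^7, C_1 ≅ Z^21, C_2 ≅ Z^14.

∂_1: C_1 → C_0 sends each edge [p,q] (with p < q) to q − p.
This gives a 7×21 integer matrix of rank 6; reducing to Smith normal form yields diagonal entries (1,1,1,1,1,1).

∂_2: C_2 → C_1 maps a triangle to the signed sum of its edges. For instance
  ∂[v_0,v_2,v_3] = [v_2,v_3] − [v_0,v_3] + [v_0,v_2],
  ∂[v_1,v_2,v_4] = [v_2,v_4] − [v_1,v_4] + [v_1,v_2].
This gives a 21×14 integer matrix of rank 13; reducing to Smith normal form yields diagonal entries (1,1,1,1,1,1,1,1,1,1,1,1,1).

Now H_k = ker ∂_k / im ∂_{k+1}, so:

  H_0: rank C_0 − rank ∂_1 = 7 − 6 = 1, and the invariant factors of ∂_1 are all 1, so H_0 = Z.
  H_1: rank ker ∂_1 − rank ∂_2 = (21 − 6) − 13 = 2, and the invariant factors of ∂_2 are all 1, so H_1 = Z^2.
  H_2: rank ker ∂_2 − rank ∂_3 = (14 − 13) − 0 = 1, and there is no ∂_3, so H_2 = Z.

(K is a triangulation of the torus T^2.)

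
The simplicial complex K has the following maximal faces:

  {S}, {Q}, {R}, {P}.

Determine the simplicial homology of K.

Take the total order P < Q < R < S on the vertex set. Then K (dimension 0) consists of the simplices:

  0-simplices (4): P, Q, R, S

so the chain groups are C_0 ≅ Z^4.

Now H_k = ker ∂_k / im ∂_{k+1}, so:

  H_0: rank C_0 − rank ∂_1 = 4 − 0 = 4, and there is no ∂_1, so H_0 = Z^4.

H_0 ≅ Z^4.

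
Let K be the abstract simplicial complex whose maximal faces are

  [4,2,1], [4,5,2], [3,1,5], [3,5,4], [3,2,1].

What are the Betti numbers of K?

Order the vertices as 1 < 2 < 3 < 4 < 5. Listing each simplex with vertices in this order, K has dimension 2 with simplices:

  0-simplices (5): [1], [2], [3], [4], [5]
  1-simplices (10): [1,2], [1,3], [1,4], [1,5], [2,3], [2,4], [2,5], [3,4], [3,5], [4,5]
  2-simplices (5): [1,2,3], [1,2,4], [1,3,5], [2,4,5], [3,4,5]

giving chain groups C_0 ≅ Z^5, C_1 ≅ Z^10, C_2 ≅ Z^5.

The boundary map ∂_1: C_1 → C_0 maps an edge to its endpoints' difference, ∂[p,q] = q − p. For instance
  ∂[2,4] = [4] − [2].
This gives a 5×10 integer matrix of rank 4; reducing to Smith normal form yields diagonal entries (1,1,1,1).

Boundary ∂_2: C_2 → C_1 acts by ∂[p,q,r] = [q,r] − [p,r] + [p,q]. For instance
  ∂[3,4,5] = [4,5] − [3,5] + [3,4],
  ∂[2,4,5] = [4,5] − [2,5] + [2,4].
As a 10×5 matrix over Z this has rank 5, with invariant factors (1,1,1,1,1).

Reading off H_k = ker ∂_k / im ∂_{k+1}:

  H_0: rank C_0 − rank ∂_1 = 5 − 4 = 1, and the invariant factors of ∂_1 are all 1, so H_0 ≅ Z.
  H_1: rank ker ∂_1 − rank ∂_2 = (10 − 4) − 5 = 1, and the invariant factors of ∂_2 are all 1, so H_1 ≅ Z.
  H_2: rank ker ∂_2 − rank ∂_3 = (5 − 5) − 0 = 0, and there is no ∂_3, so H_2 ≅ 0.

(K is a triangulation of the Möbius band.)

Hence the Betti numbers are b_0 = 1, b_1 = 1, b_2 = 0.

b_0 = 1, b_1 = 1, b_2 = 0.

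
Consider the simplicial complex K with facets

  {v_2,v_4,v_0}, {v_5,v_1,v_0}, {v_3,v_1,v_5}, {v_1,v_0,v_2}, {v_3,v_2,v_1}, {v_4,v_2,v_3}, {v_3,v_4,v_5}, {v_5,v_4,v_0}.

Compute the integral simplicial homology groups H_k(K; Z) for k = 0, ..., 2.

H_0 = Z,  H_1 = 0,  H_2 = Z.

Fix the vertex order v_0 < v_1 < v_2 < v_3 < v_4 < v_5 and write every simplex with vertices in increasing order. Then dim K = 2 and the simplices of K are:

  0-simplices (6): [v_0], [v_1], [v_2], [v_3], [v_4], [v_5]
  1-simplices (12): [v_0,v_1], [v_0,v_2], [v_0,v_4], [v_0,v_5], [v_1,v_2], [v_1,v_3], [v_1,v_5], [v_2,v_3], [v_2,v_4], [v_3,v_4], [v_3,v_5], [v_4,v_5]
  2-simplices (8): [v_0,v_1,v_2], [v_0,v_1,v_5], [v_0,v_2,v_4], [v_0,v_4,v_5], [v_1,v_2,v_3], [v_1,v_3,v_5], [v_2,v_3,v_4], [v_3,v_4,v_5]

giving chain groups C_0 ≅ Z^6, C_1 ≅ Z^12, C_2 ≅ Z^8.

∂_1: C_1 → C_0 is given by ∂[p,q] = [q] − [p].
This gives a 6×12 integer matrix of rank 5; reducing to Smith normal form yields diagonal entries (1,1,1,1,1).

∂_2: C_2 → C_1 sends each 2-simplex [p,q,r] to [q,r] − [p,r] + [p,q]. For instance
  ∂[v_0,v_4,v_5] = [v_4,v_5] − [v_0,v_5] + [v_0,v_4],
  ∂[v_0,v_2,v_4] = [v_2,v_4] − [v_0,v_4] + [v_0,v_2].
As a 12×8 matrix over Z this has rank 7, with invariant factors (1,1,1,1,1,1,1).

Now H_k = ker ∂_k / im ∂_{k+1}, so:

  H_0: rank C_0 − rank ∂_1 = 6 − 5 = 1, and the invariant factors of ∂_1 are all 1, so H_0 = Z.
  H_1: rank ker ∂_1 − rank ∂_2 = (12 − 5) − 7 = 0, and the invariant factors of ∂_2 are all 1, so H_1 = 0.
  H_2: rank ker ∂_2 − rank ∂_3 = (8 − 7) − 0 = 1, and there is no ∂_3, so H_2 = Z.

(K is a triangulation of the 2-sphere S^2.)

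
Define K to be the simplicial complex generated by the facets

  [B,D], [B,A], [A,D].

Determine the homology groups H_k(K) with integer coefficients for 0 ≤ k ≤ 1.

We work with the vertex ordering A < B < D. The simplices of K, each written with vertices in increasing order, are:

  0-simplices (3): A, B, D
  1-simplices (3): AB, AD, BD

so the chain groups are C_0 ≅ Z^3, C_1 ≅ Z^3.

Boundary ∂_1: C_1 → C_0 maps an edge to its endpoints' difference, ∂[p,q] = q − p. For instance
  ∂AB = B − A.
This gives a 3×3 integer matrix of rank 2; reducing to Smith normal form yields diagonal entries (1,1).

Now H_k = ker ∂_k / im ∂_{k+1}, so:

  H_0: rank C_0 − rank ∂_1 = 3 − 2 = 1, and the invariant factors of ∂_1 are all 1, so H_0 = Z.
  H_1: rank ker ∂_1 − rank ∂_2 = (3 − 2) − 0 = 1, and there is no ∂_2, so H_1 = Z.

H_0 = Z,  H_1 = Z.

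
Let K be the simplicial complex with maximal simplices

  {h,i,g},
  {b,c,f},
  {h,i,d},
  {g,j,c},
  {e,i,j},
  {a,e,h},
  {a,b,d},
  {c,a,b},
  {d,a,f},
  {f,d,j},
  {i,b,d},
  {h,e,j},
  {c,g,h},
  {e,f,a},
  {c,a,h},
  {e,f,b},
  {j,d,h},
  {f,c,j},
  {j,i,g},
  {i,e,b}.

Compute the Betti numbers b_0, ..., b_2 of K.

Fix the vertex order a < b < c < d < e < f < g < h < i < j and write every simplex with vertices in increasing order. Then dim K = 2 and the simplices of K are:

  0-simplices (10): a, b, c, d, e, f, g, h, i, j
  1-simplices (30): ab, ac, ad, ae, af, ah, bc, bd, be, bf, bi, cf, cg, ch, cj, df, dh, di, dj, ef, eh, ei, ej, fj, gh, gi, gj, hi, hj, ij
  2-simplices (20): abc, abd, ach, adf, aef, aeh, bcf, bdi, bef, bei, cfj, cgh, cgj, dfj, dhi, dhj, ehj, eij, ghi, gij

Hence C_0 ≅ Z^10, C_1 ≅ Z^30, C_2 ≅ Z^20.

The boundary map ∂_1: C_1 → C_0 sends each edge [p,q] (with p < q) to q − p. For instance
  ∂ch = h − c.
This gives a 10×30 integer matrix of rank 9; reducing to Smith normal form yields diagonal entries (1,1,1,1,1,1,1,1,1).

The boundary map ∂_2: C_2 → C_1 maps a triangle to the signed sum of its edges. For instance
  ∂dfj = fj − dj + df,
  ∂abd = bd − ad + ab.
This gives a 30×20 integer matrix of rank 20; reducing to Smith normal form yields diagonal entries (1,1,1,1,1,1,1,1,1,1,1,1,1,1,1,1,1,1,1,2).

Computing H_k = (kernel of ∂_k) / (image of ∂_{k+1}):

  H_0: rank C_0 − rank ∂_1 = 10 − 9 = 1, and the invariant factors of ∂_1 are all 1, so H_0 = Z.
  H_1: rank ker ∂_1 − rank ∂_2 = (30 − 9) − 20 = 1, and ∂_2 has invariant factor 2 > 1, so H_1 = Z ⊕ Z_2.
  H_2: rank ker ∂_2 − rank ∂_3 = (20 − 20) − 0 = 0, and there is no ∂_3, so H_2 = 0.

As a check, the Euler characteristic is 10 − 30 + 20 = 0, which agrees with 1 − 1 + 0 = 0.
(K is a triangulation of the Klein bottle.)

Hence the Betti numbers are b_0 = 1, b_1 = 1, b_2 = 0.

b_0 = 1, b_1 = 1, b_2 = 0.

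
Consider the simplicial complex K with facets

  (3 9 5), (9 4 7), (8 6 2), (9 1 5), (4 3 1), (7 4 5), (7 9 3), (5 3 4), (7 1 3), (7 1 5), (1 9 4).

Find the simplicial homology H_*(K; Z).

K has 9 vertices, 18 edges, 11 triangles.
rank ∂_0 = 0, rank ∂_1 = 7 ⇒ b_0 = 9 − 0 − 7 = 2; all invariant factors of ∂_1 are 1 so no torsion. So H_0 = Z^2.
rank ∂_1 = 7, rank ∂_2 = 11 ⇒ b_1 = 18 − 7 − 11 = 0; ∂_2 has invariant factor(s) [2] giving torsion. So H_1 = Z/2.
rank ∂_2 = 11, rank ∂_3 = 0 ⇒ b_2 = 11 − 11 − 0 = 0. So H_2 = 0.

H_0 ≅ Z^2,  H_1 ≅ Z/2,  H_2 = 0.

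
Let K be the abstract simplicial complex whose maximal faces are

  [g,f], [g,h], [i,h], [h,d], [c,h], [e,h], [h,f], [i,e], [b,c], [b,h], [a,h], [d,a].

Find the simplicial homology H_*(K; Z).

We work with the vertex ordering a < b < c < d < e < f < g < h < i. The simplices of K, each written with vertices in increasing order, are:

  0-simplices (9): a, b, c, d, e, f, g, h, i
  1-simplices (12): ad, ah, bc, bh, ch, dh, eh, ei, fg, fh, gh, hi

so the chain groups are C_0 ≅ Z^9, C_1 ≅ Z^12.

∂_1: C_1 → C_0 maps an edge to its endpoints' difference, ∂[p,q] = q − p. For instance
  ∂gh = h − g.
The 9×12 boundary matrix has rank 8 and Smith normal form diag(1,1,1,1,1,1,1,1).

Now H_k = ker ∂_k / im ∂_{k+1}, so:

  H_0: rank C_0 − rank ∂_1 = 9 − 8 = 1, and the invariant factors of ∂_1 are all 1, so H_0 ≅ Z.
  H_1: rank ker ∂_1 − rank ∂_2 = (12 − 8) − 0 = 4, and there is no ∂_2, so H_1 ≅ Z^4.

(K is a triangulation of a wedge of 4 circles.)

H_0 = Z,  H_1 = Z^4.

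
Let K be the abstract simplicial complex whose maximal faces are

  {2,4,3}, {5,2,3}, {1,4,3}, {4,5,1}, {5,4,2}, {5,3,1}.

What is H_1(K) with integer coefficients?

Order the vertices as 1 < 2 < 3 < 4 < 5. Listing each simplex with vertices in this order, K has dimension 2 with simplices:

  0-simplices (5): [1], [2], [3], [4], [5]
  1-simplices (9): [1,3], [1,4], [1,5], [2,3], [2,4], [2,5], [3,4], [3,5], [4,5]
  2-simplices (6): [1,3,4], [1,3,5], [1,4,5], [2,3,4], [2,3,5], [2,4,5]

giving chain groups C_0 ≅ Z^5, C_1 ≅ Z^9, C_2 ≅ Z^6.

Boundary ∂_1: C_1 → C_0 maps an edge to its endpoints' difference, ∂[p,q] = q − p. For instance
  ∂[1,4] = [4] − [1].
The 5×9 boundary matrix has rank 4 and Smith normal form diag(1,1,1,1).

The boundary map ∂_2: C_2 → C_1 maps a triangle to the signed sum of its edges. For instance
  ∂[2,3,5] = [3,5] − [2,5] + [2,3],
  ∂[2,4,5] = [4,5] − [2,5] + [2,4].
As a 9×6 matrix over Z this has rank 5, with invariant factors (1,1,1,1,1).

Reading off H_k = ker ∂_k / im ∂_{k+1}:

  H_1: rank ker ∂_1 − rank ∂_2 = (9 − 4) − 5 = 0, and the invariant factors of ∂_2 are all 1, so H_1 ≅ 0.

H_1 ≅ 0.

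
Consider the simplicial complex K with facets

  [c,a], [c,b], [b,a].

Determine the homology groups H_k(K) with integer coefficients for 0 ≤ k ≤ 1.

H_0 ≅ Z,  H_1 ≅ Z.

Take the total order a < b < c on the vertex set. Then K (dimension 1) consists of the simplices:

  0-simplices (3): a, b, c
  1-simplices (3): ab, ac, bc

so the chain groups are C_0 ≅ Z^3, C_1 ≅ Z^3.

The boundary map ∂_1: C_1 → C_0 maps an edge to its endpoints' difference, ∂[p,q] = q − p.
As a 3×3 matrix over Z this has rank 2, with invariant factors (1,1).

Reading off H_k = ker ∂_k / im ∂_{k+1}:

  H_0: rank C_0 − rank ∂_1 = 3 − 2 = 1, and the invariant factors of ∂_1 are all 1, so H_0 = Z.
  H_1: rank ker ∂_1 − rank ∂_2 = (3 − 2) − 0 = 1, and there is no ∂_2, so H_1 = Z.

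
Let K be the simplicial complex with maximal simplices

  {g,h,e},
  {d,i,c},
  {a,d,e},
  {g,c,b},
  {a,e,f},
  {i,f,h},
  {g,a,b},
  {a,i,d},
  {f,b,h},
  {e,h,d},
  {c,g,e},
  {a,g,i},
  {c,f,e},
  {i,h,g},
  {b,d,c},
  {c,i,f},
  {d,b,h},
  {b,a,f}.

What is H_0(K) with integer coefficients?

H_0 ≅ Z.

K has 9 vertices, 27 edges, 18 triangles.
rank ∂_0 = 0, rank ∂_1 = 8 ⇒ b_0 = 9 − 0 − 8 = 1; all invariant factors of ∂_1 are 1 so no torsion. So H_0 = Z.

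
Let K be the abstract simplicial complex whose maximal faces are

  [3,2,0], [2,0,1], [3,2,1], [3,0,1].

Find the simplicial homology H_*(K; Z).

H_0 = Z,  H_1 = 0,  H_2 = Z.

Order the vertices as 0 < 1 < 2 < 3. Listing each simplex with vertices in this order, K has dimension 2 with simplices:

  0-simplices (4): [0], [1], [2], [3]
  1-simplices (6): [0,1], [0,2], [0,3], [1,2], [1,3], [2,3]
  2-simplices (4): [0,1,2], [0,1,3], [0,2,3], [1,2,3]

so the chain groups are C_0 ≅ Z^4, C_1 ≅ Z^6, C_2 ≅ Z^4.

The boundary map ∂_1: C_1 → C_0 is given by ∂[p,q] = [q] − [p]. For instance
  ∂[0,3] = [3] − [0].
As a 4×6 matrix over Z this has rank 3, with invariant factors (1,1,1).

The boundary map ∂_2: C_2 → C_1 acts by ∂[p,q,r] = [q,r] − [p,r] + [p,q]. For instance
  ∂[1,2,3] = [2,3] − [1,3] + [1,2],
  ∂[0,1,3] = [1,3] − [0,3] + [0,1].
The resulting 6×4 matrix has rank 3, and its Smith normal form has invariant factors (1,1,1).

From H_k ≅ ker(∂_k) / im(∂_{k+1}) we obtain:

  H_0: rank C_0 − rank ∂_1 = 4 − 3 = 1, and the invariant factors of ∂_1 are all 1, so H_0 = Z.
  H_1: rank ker ∂_1 − rank ∂_2 = (6 − 3) − 3 = 0, and the invariant factors of ∂_2 are all 1, so H_1 = 0.
  H_2: rank ker ∂_2 − rank ∂_3 = (4 − 3) − 0 = 1, and there is no ∂_3, so H_2 = Z.

As a check, the Euler characteristic is 4 − 6 + 4 = 2, which agrees with 1 − 0 + 1 = 2.
(K is a triangulation of the 2-sphere S^2.)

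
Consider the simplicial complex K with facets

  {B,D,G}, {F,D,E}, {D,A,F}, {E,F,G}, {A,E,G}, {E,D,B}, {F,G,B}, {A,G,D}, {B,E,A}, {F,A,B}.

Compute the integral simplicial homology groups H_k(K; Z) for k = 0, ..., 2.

Order the vertices as A < B < D < E < F < G. Listing each simplex with vertices in this order, K has dimension 2 with simplices:

  0-simplices (6): A, B, D, E, F, G
  1-simplices (15): AB, AD, AE, AF, AG, BD, BE, BF, BG, DE, DF, DG, EF, EG, FG
  2-simplices (10): ABE, ABF, ADF, ADG, AEG, BDE, BDG, BFG, DEF, EFG

giving chain groups C_0 ≅ Z^6, C_1 ≅ Z^15, C_2 ≅ Z^10.

∂_1: C_1 → C_0 is given by ∂[p,q] = [q] − [p]. For instance
  ∂EF = F − E.
As a 6×15 matrix over Z this has rank 5, with invariant factors (1,1,1,1,1).

Boundary ∂_2: C_2 → C_1 maps a triangle to the signed sum of its edges. For instance
  ∂ABF = BF − AF + AB,
  ∂BDG = DG − BG + BD.
The resulting 15×10 matrix has rank 10, and its Smith normal form has invariant factors (1,1,1,1,1,1,1,1,1,2).

Computing H_k = (kernel of ∂_k) / (image of ∂_{k+1}):

  H_0: rank C_0 − rank ∂_1 = 6 − 5 = 1, and the invariant factors of ∂_1 are all 1, so H_0 = Z.
  H_1: rank ker ∂_1 − rank ∂_2 = (15 − 5) − 10 = 0, and ∂_2 has invariant factor 2 > 1, so H_1 = Z/2Z.
  H_2: rank ker ∂_2 − rank ∂_3 = (10 − 10) − 0 = 0, and there is no ∂_3, so H_2 = 0.

As a check, the Euler characteristic is 6 − 15 + 10 = 1, which agrees with 1 − 0 + 0 = 1.

H_0 = Z,  H_1 = Z/2Z,  H_2 = 0.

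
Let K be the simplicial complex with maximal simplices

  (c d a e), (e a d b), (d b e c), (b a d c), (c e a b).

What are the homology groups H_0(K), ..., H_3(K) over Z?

Fix the vertex order a < b < c < d < e and write every simplex with vertices in increasing order. Then dim K = 3 and the simplices of K are:

  0-simplices (5): a, b, c, d, e
  1-simplices (10): ab, ac, ad, ae, bc, bd, be, cd, ce, de
  2-simplices (10): abc, abd, abe, acd, ace, ade, bcd, bce, bde, cde
  3-simplices (5): abcd, abce, abde, acde, bcde

giving chain groups C_0 ≅ Z^5, C_1 ≅ Z^10, C_2 ≅ Z^10, C_3 ≅ Z^5.

The boundary map ∂_1: C_1 → C_0 is given by ∂[p,q] = [q] − [p]. For instance
  ∂ab = b − a.
The 5×10 boundary matrix has rank 4 and Smith normal form diag(1,1,1,1).

∂_2: C_2 → C_1 sends each 2-simplex [p,q,r] to [q,r] − [p,r] + [p,q]. For instance
  ∂abc = bc − ac + ab,
  ∂cde = de − ce + cd.
The resulting 10×10 matrix has rank 6, and its Smith normal form has invariant factors (1,1,1,1,1,1).

The boundary map ∂_3: C_3 → C_2 sends each 3-simplex σ to the alternating sum Σ_i (−1)^i (σ with its i-th vertex removed). For instance
  ∂bcde = cde − bde + bce − bcd,
  ∂abce = bce − ace + abe − abc.
As a 10×5 matrix over Z this has rank 4, with invariant factors (1,1,1,1).

Computing H_k = (kernel of ∂_k) / (image of ∂_{k+1}):

  H_0: rank C_0 − rank ∂_1 = 5 − 4 = 1, and the invariant factors of ∂_1 are all 1, so H_0 ≅ Z.
  H_1: rank ker ∂_1 − rank ∂_2 = (10 − 4) − 6 = 0, and the invariant factors of ∂_2 are all 1, so H_1 ≅ 0.
  H_2: rank ker ∂_2 − rank ∂_3 = (10 − 6) − 4 = 0, and the invariant factors of ∂_3 are all 1, so H_2 ≅ 0.
  H_3: rank ker ∂_3 − rank ∂_4 = (5 − 4) − 0 = 1, and there is no ∂_4, so H_3 ≅ Z.

As a check, the Euler characteristic is 5 − 10 + 10 − 5 = 0, which agrees with 1 − 0 + 0 − 1 = 0.

H_0 ≅ Z,  H_1 = 0,  H_2 = 0,  H_3 ≅ Z.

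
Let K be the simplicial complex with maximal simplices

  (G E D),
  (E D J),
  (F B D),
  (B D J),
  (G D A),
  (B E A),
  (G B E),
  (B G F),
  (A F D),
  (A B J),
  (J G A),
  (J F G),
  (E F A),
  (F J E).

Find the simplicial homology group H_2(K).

H_2 = Z.

Fix the vertex order A < B < D < E < F < G < J and write every simplex with vertices in increasing order. Then dim K = 2 and the simplices of K are:

  0-simplices (7): A, B, D, E, F, G, J
  1-simplices (21): AB, AD, AE, AF, AG, AJ, BD, BE, BF, BG, BJ, DE, DF, DG, DJ, EF, EG, EJ, FG, FJ, GJ
  2-simplices (14): ABE, ABJ, ADF, ADG, AEF, AGJ, BDF, BDJ, BEG, BFG, DEG, DEJ, EFJ, FGJ

giving chain groups C_0 ≅ Z^7, C_1 ≅ Z^21, C_2 ≅ Z^14.

∂_1: C_1 → C_0 maps an edge to its endpoints' difference, ∂[p,q] = q − p. For instance
  ∂EG = G − E.
The 7×21 boundary matrix has rank 6 and Smith normal form diag(1,1,1,1,1,1).

The boundary map ∂_2: C_2 → C_1 maps a triangle to the signed sum of its edges. For instance
  ∂DEJ = EJ − DJ + DE,
  ∂ADF = DF − AF + AD.
As a 21×14 matrix over Z this has rank 13, with invariant factors (1,1,1,1,1,1,1,1,1,1,1,1,1).

Now H_k = ker ∂_k / im ∂_{k+1}, so:

  H_2: rank ker ∂_2 − rank ∂_3 = (14 − 13) − 0 = 1, and there is no ∂_3, so H_2 ≅ Z.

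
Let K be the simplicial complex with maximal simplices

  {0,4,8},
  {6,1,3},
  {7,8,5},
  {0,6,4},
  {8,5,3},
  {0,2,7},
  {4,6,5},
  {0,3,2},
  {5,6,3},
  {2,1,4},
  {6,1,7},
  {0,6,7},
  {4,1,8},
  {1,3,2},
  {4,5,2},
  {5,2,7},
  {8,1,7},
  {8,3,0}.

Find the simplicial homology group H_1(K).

H_1 ≅ Z^2.

K has 9 vertices, 27 edges, 18 triangles.
rank ∂_1 = 8, rank ∂_2 = 17 ⇒ b_1 = 27 − 8 − 17 = 2; all invariant factors of ∂_2 are 1 so no torsion. So H_1 = Z^2.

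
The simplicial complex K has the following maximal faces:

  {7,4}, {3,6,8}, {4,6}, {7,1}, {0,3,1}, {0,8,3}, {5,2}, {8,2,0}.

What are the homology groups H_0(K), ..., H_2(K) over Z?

Take the total order 0 < 1 < 2 < 3 < 4 < 5 < 6 < 7 < 8 on the vertex set. Then K (dimension 2) consists of the simplices:

  0-simplices (9): [0], [1], [2], [3], [4], [5], [6], [7], [8]
  1-simplices (13): [0,1], [0,2], [0,3], [0,8], [1,3], [1,7], [2,5], [2,8], [3,6], [3,8], [4,6], [4,7], [6,8]
  2-simplices (4): [0,1,3], [0,2,8], [0,3,8], [3,6,8]

Hence C_0 ≅ Z^9, C_1 ≅ Z^13, C_2 ≅ Z^4.

Boundary ∂_1: C_1 → C_0 maps an edge to its endpoints' difference, ∂[p,q] = q − p. For instance
  ∂[4,7] = [7] − [4].
This gives a 9×13 integer matrix of rank 8; reducing to Smith normal form yields diagonal entries (1,1,1,1,1,1,1,1).

∂_2: C_2 → C_1 acts by ∂[p,q,r] = [q,r] − [p,r] + [p,q]. For instance
  ∂[0,2,8] = [2,8] − [0,8] + [0,2],
  ∂[0,1,3] = [1,3] − [0,3] + [0,1].
The 13×4 boundary matrix has rank 4 and Smith normal form diag(1,1,1,1).

Now H_k = ker ∂_k / im ∂_{k+1}, so:

  H_0: rank C_0 − rank ∂_1 = 9 − 8 = 1, and the invariant factors of ∂_1 are all 1, so H_0 ≅ Z.
  H_1: rank ker ∂_1 − rank ∂_2 = (13 − 8) − 4 = 1, and the invariant factors of ∂_2 are all 1, so H_1 ≅ Z.
  H_2: rank ker ∂_2 − rank ∂_3 = (4 − 4) − 0 = 0, and there is no ∂_3, so H_2 ≅ 0.

As a check, the Euler characteristic is 9 − 13 + 4 = 0, which agrees with 1 − 1 + 0 = 0.

H_0 ≅ Z,  H_1 ≅ Z,  H_2 = 0.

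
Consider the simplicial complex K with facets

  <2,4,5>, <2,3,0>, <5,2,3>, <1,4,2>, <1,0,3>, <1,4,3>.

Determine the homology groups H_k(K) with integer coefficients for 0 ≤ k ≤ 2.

Order the vertices as 0 < 1 < 2 < 3 < 4 < 5. Listing each simplex with vertices in this order, K has dimension 2 with simplices:

  0-simplices (6): [0], [1], [2], [3], [4], [5]
  1-simplices (12): [0,1], [0,2], [0,3], [1,2], [1,3], [1,4], [2,3], [2,4], [2,5], [3,4], [3,5], [4,5]
  2-simplices (6): [0,1,3], [0,2,3], [1,2,4], [1,3,4], [2,3,5], [2,4,5]

so the chain groups are C_0 ≅ Z^6, C_1 ≅ Z^12, C_2 ≅ Z^6.

∂_1: C_1 → C_0 is given by ∂[p,q] = [q] − [p]. For instance
  ∂[1,2] = [2] − [1].
The 6×12 boundary matrix has rank 5 and Smith normal form diag(1,1,1,1,1).

Boundary ∂_2: C_2 → C_1 maps a triangle to the signed sum of its edges. For instance
  ∂[0,2,3] = [2,3] − [0,3] + [0,2],
  ∂[2,3,5] = [3,5] − [2,5] + [2,3].
This gives a 12×6 integer matrix of rank 6; reducing to Smith normal form yields diagonal entries (1,1,1,1,1,1).

Reading off H_k = ker ∂_k / im ∂_{k+1}:

  H_0: rank C_0 − rank ∂_1 = 6 − 5 = 1, and the invariant factors of ∂_1 are all 1, so H_0 ≅ Z.
  H_1: rank ker ∂_1 − rank ∂_2 = (12 − 5) − 6 = 1, and the invariant factors of ∂_2 are all 1, so H_1 ≅ Z.
  H_2: rank ker ∂_2 − rank ∂_3 = (6 − 6) − 0 = 0, and there is no ∂_3, so H_2 ≅ 0.

(K is a triangulation of the cylinder S^1 x I.)

H_0 ≅ Z,  H_1 ≅ Z,  H_2 = 0.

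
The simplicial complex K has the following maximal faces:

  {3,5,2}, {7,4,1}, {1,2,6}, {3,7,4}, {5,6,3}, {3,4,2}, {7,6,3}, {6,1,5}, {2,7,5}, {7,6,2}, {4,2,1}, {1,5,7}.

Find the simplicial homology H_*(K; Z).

Order the vertices as 1 < 2 < 3 < 4 < 5 < 6 < 7. Listing each simplex with vertices in this order, K has dimension 2 with simplices:

  0-simplices (7): [1], [2], [3], [4], [5], [6], [7]
  1-simplices (18): [1,2], [1,4], [1,5], [1,6], [1,7], [2,3], [2,4], [2,5], [2,6], [2,7], [3,4], [3,5], [3,6], [3,7], [4,7], [5,6], [5,7], [6,7]
  2-simplices (12): [1,2,4], [1,2,6], [1,4,7], [1,5,6], [1,5,7], [2,3,4], [2,3,5], [2,5,7], [2,6,7], [3,4,7], [3,5,6], [3,6,7]

giving chain groups C_0 ≅ Z^7, C_1 ≅ Z^18, C_2 ≅ Z^12.

Boundary ∂_1: C_1 → C_0 sends each edge [p,q] (with p < q) to q − p. For instance
  ∂[2,6] = [6] − [2].
This gives a 7×18 integer matrix of rank 6; reducing to Smith normal form yields diagonal entries (1,1,1,1,1,1).

Boundary ∂_2: C_2 → C_1 sends each 2-simplex [p,q,r] to [q,r] − [p,r] + [p,q]. For instance
  ∂[1,2,4] = [2,4] − [1,4] + [1,2],
  ∂[2,6,7] = [6,7] − [2,7] + [2,6].
This gives a 18×12 integer matrix of rank 12; reducing to Smith normal form yields diagonal entries (1,1,1,1,1,1,1,1,1,1,1,2).

Reading off H_k = ker ∂_k / im ∂_{k+1}:

  H_0: rank C_0 − rank ∂_1 = 7 − 6 = 1, and the invariant factors of ∂_1 are all 1, so H_0 ≅ Z.
  H_1: rank ker ∂_1 − rank ∂_2 = (18 − 6) − 12 = 0, and ∂_2 has invariant factor 2 > 1, so H_1 ≅ Z_2.
  H_2: rank ker ∂_2 − rank ∂_3 = (12 − 12) − 0 = 0, and there is no ∂_3, so H_2 ≅ 0.

H_0 = Z,  H_1 = Z_2,  H_2 = 0.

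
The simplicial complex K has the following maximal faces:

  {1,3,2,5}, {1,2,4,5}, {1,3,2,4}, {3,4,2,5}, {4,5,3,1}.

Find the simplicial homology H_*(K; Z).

H_0 ≅ Z,  H_1 = 0,  H_2 = 0,  H_3 ≅ Z.

Fix the vertex order 1 < 2 < 3 < 4 < 5 and write every simplex with vertices in increasing order. Then dim K = 3 and the simplices of K are:

  0-simplices (5): [1], [2], [3], [4], [5]
  1-simplices (10): [1,2], [1,3], [1,4], [1,5], [2,3], [2,4], [2,5], [3,4], [3,5], [4,5]
  2-simplices (10): [1,2,3], [1,2,4], [1,2,5], [1,3,4], [1,3,5], [1,4,5], [2,3,4], [2,3,5], [2,4,5], [3,4,5]
  3-simplices (5): [1,2,3,4], [1,2,3,5], [1,2,4,5], [1,3,4,5], [2,3,4,5]

so the chain groups are C_0 ≅ Z^5, C_1 ≅ Z^10, C_2 ≅ Z^10, C_3 ≅ Z^5.

Boundary ∂_1: C_1 → C_0 sends each edge [p,q] (with p < q) to q − p.
This gives a 5×10 integer matrix of rank 4; reducing to Smith normal form yields diagonal entries (1,1,1,1).

The boundary map ∂_2: C_2 → C_1 sends each 2-simplex [p,q,r] to [q,r] − [p,r] + [p,q]. For instance
  ∂[1,4,5] = [4,5] − [1,5] + [1,4],
  ∂[1,2,3] = [2,3] − [1,3] + [1,2].
The resulting 10×10 matrix has rank 6, and its Smith normal form has invariant factors (1,1,1,1,1,1).

Boundary ∂_3: C_3 → C_2 sends each 3-simplex σ to the alternating sum Σ_i (−1)^i (σ with its i-th vertex removed). For instance
  ∂[1,2,4,5] = [2,4,5] − [1,4,5] + [1,2,5] − [1,2,4],
  ∂[1,2,3,5] = [2,3,5] − [1,3,5] + [1,2,5] − [1,2,3].
As a 10×5 matrix over Z this has rank 4, with invariant factors (1,1,1,1).

From H_k ≅ ker(∂_k) / im(∂_{k+1}) we obtain:

  H_0: rank C_0 − rank ∂_1 = 5 − 4 = 1, and the invariant factors of ∂_1 are all 1, so H_0 ≅ Z.
  H_1: rank ker ∂_1 − rank ∂_2 = (10 − 4) − 6 = 0, and the invariant factors of ∂_2 are all 1, so H_1 ≅ 0.
  H_2: rank ker ∂_2 − rank ∂_3 = (10 − 6) − 4 = 0, and the invariant factors of ∂_3 are all 1, so H_2 ≅ 0.
  H_3: rank ker ∂_3 − rank ∂_4 = (5 − 4) − 0 = 1, and there is no ∂_4, so H_3 ≅ Z.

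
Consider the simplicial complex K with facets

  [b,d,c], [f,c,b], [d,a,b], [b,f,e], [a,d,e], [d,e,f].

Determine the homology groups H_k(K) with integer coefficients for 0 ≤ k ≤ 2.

H_0 = Z,  H_1 = Z,  H_2 = 0.

Order the vertices as a < b < c < d < e < f. Listing each simplex with vertices in this order, K has dimension 2 with simplices:

  0-simplices (6): a, b, c, d, e, f
  1-simplices (12): ab, ad, ae, bc, bd, be, bf, cd, cf, de, df, ef
  2-simplices (6): abd, ade, bcd, bcf, bef, def

so the chain groups are C_0 ≅ Z^6, C_1 ≅ Z^12, C_2 ≅ Z^6.

Boundary ∂_1: C_1 → C_0 is given by ∂[p,q] = [q] − [p]. For instance
  ∂cf = f − c.
As a 6×12 matrix over Z this has rank 5, with invariant factors (1,1,1,1,1).

∂_2: C_2 → C_1 acts by ∂[p,q,r] = [q,r] − [p,r] + [p,q]. For instance
  ∂bcf = cf − bf + bc,
  ∂bef = ef − bf + be.
As a 12×6 matrix over Z this has rank 6, with invariant factors (1,1,1,1,1,1).

From H_k ≅ ker(∂_k) / im(∂_{k+1}) we obtain:

  H_0: rank C_0 − rank ∂_1 = 6 − 5 = 1, and the invariant factors of ∂_1 are all 1, so H_0 = Z.
  H_1: rank ker ∂_1 − rank ∂_2 = (12 − 5) − 6 = 1, and the invariant factors of ∂_2 are all 1, so H_1 = Z.
  H_2: rank ker ∂_2 − rank ∂_3 = (6 − 6) − 0 = 0, and there is no ∂_3, so H_2 = 0.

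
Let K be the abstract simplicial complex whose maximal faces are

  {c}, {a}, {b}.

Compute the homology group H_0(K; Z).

H_0 = Z^3.

We work with the vertex ordering a < b < c. The simplices of K, each written with vertices in increasing order, are:

  0-simplices (3): a, b, c

Hence C_0 ≅ Z^3.

Reading off H_k = ker ∂_k / im ∂_{k+1}:

  H_0: rank C_0 − rank ∂_1 = 3 − 0 = 3, and there is no ∂_1, so H_0 = Z^3.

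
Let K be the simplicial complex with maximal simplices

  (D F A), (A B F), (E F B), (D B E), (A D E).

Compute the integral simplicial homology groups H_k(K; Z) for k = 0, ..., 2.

Fix the vertex order A < B < D < E < F and write every simplex with vertices in increasing order. Then dim K = 2 and the simplices of K are:

  0-simplices (5): A, B, D, E, F
  1-simplices (10): AB, AD, AE, AF, BD, BE, BF, DE, DF, EF
  2-simplices (5): ABF, ADE, ADF, BDE, BEF

Hence C_0 ≅ Z^5, C_1 ≅ Z^10, C_2 ≅ Z^5.

The boundary map ∂_1: C_1 → C_0 sends each edge [p,q] (with p < q) to q − p. For instance
  ∂AF = F − A.
This gives a 5×10 integer matrix of rank 4; reducing to Smith normal form yields diagonal entries (1,1,1,1).

Boundary ∂_2: C_2 → C_1 maps a triangle to the signed sum of its edges. For instance
  ∂ADF = DF − AF + AD,
  ∂ADE = DE − AE + AD.
As a 10×5 matrix over Z this has rank 5, with invariant factors (1,1,1,1,1).

Computing H_k = (kernel of ∂_k) / (image of ∂_{k+1}):

  H_0: rank C_0 − rank ∂_1 = 5 − 4 = 1, and the invariant factors of ∂_1 are all 1, so H_0 = Z.
  H_1: rank ker ∂_1 − rank ∂_2 = (10 − 4) − 5 = 1, and the invariant factors of ∂_2 are all 1, so H_1 = Z.
  H_2: rank ker ∂_2 − rank ∂_3 = (5 − 5) − 0 = 0, and there is no ∂_3, so H_2 = 0.

H_0 ≅ Z,  H_1 ≅ Z,  H_2 = 0.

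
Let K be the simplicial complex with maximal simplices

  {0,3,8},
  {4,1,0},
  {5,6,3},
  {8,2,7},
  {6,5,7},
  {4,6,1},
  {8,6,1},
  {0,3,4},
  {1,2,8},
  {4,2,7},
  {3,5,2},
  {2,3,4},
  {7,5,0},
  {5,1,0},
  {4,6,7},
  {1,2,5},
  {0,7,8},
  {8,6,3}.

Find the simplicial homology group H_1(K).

Fix the vertex order 0 < 1 < 2 < 3 < 4 < 5 < 6 < 7 < 8 and write every simplex with vertices in increasing order. Then dim K = 2 and the simplices of K are:

  0-simplices (9): [0], [1], [2], [3], [4], [5], [6], [7], [8]
  1-simplices (27): (27 of them)
  2-simplices (18): [0,1,4], [0,1,5], [0,3,4], [0,3,8], [0,5,7], [0,7,8], [1,2,5], [1,2,8], [1,4,6], [1,6,8], [2,3,4], [2,3,5], [2,4,7], [2,7,8], [3,5,6], [3,6,8], [4,6,7], [5,6,7]

Hence C_0 ≅ Z^9, C_1 ≅ Z^27, C_2 ≅ Z^18.

Boundary ∂_1: C_1 → C_0 maps an edge to its endpoints' difference, ∂[p,q] = q − p. For instance
  ∂[3,4] = [4] − [3].
The resulting 9×27 matrix has rank 8, and its Smith normal form has invariant factors (1,1,1,1,1,1,1,1).

Boundary ∂_2: C_2 → C_1 acts by ∂[p,q,r] = [q,r] − [p,r] + [p,q]. For instance
  ∂[2,3,4] = [3,4] − [2,4] + [2,3],
  ∂[1,6,8] = [6,8] − [1,8] + [1,6].
The 27×18 boundary matrix has rank 17 and Smith normal form diag(1,1,1,1,1,1,1,1,1,1,1,1,1,1,1,1,1).

From H_k ≅ ker(∂_k) / im(∂_{k+1}) we obtain:

  H_1: rank ker ∂_1 − rank ∂_2 = (27 − 8) − 17 = 2, and the invariant factors of ∂_2 are all 1, so H_1 = Z^2.

(K is a triangulation of the torus T^2.)

H_1 = Z^2.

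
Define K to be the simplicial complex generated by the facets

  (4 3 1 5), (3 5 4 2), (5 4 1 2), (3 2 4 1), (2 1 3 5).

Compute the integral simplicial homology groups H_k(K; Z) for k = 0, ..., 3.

H_0 = Z,  H_1 = 0,  H_2 = 0,  H_3 = Z.

K has 5 vertices, 10 edges, 10 triangles, 5 3-simplices.
rank ∂_0 = 0, rank ∂_1 = 4 ⇒ b_0 = 5 − 0 − 4 = 1; all invariant factors of ∂_1 are 1 so no torsion. So H_0 = Z.
rank ∂_1 = 4, rank ∂_2 = 6 ⇒ b_1 = 10 − 4 − 6 = 0; all invariant factors of ∂_2 are 1 so no torsion. So H_1 = 0.
rank ∂_2 = 6, rank ∂_3 = 4 ⇒ b_2 = 10 − 6 − 4 = 0; all invariant factors of ∂_3 are 1 so no torsion. So H_2 = 0.
rank ∂_3 = 4, rank ∂_4 = 0 ⇒ b_3 = 5 − 4 − 0 = 1. So H_3 = Z.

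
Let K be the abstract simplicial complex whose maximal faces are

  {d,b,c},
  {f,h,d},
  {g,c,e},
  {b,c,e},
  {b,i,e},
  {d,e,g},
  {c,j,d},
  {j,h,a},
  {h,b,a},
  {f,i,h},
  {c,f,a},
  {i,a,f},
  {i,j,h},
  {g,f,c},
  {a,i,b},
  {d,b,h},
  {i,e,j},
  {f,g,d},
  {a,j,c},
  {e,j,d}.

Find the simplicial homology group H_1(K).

We work with the vertex ordering a < b < c < d < e < f < g < h < i < j. The simplices of K, each written with vertices in increasing order, are:

  0-simplices (10): a, b, c, d, e, f, g, h, i, j
  1-simplices (30): ab, ac, af, ah, ai, aj, bc, bd, be, bh, bi, cd, ce, cf, cg, cj, de, df, dg, dh, dj, eg, ei, ej, fg, fh, fi, hi, hj, ij
  2-simplices (20): abh, abi, acf, acj, afi, ahj, bcd, bce, bdh, bei, cdj, ceg, cfg, deg, dej, dfg, dfh, eij, fhi, hij

giving chain groups C_0 ≅ Z^10, C_1 ≅ Z^30, C_2 ≅ Z^20.

Boundary ∂_1: C_1 → C_0 maps an edge to its endpoints' difference, ∂[p,q] = q − p.
This gives a 10×30 integer matrix of rank 9; reducing to Smith normal form yields diagonal entries (1,1,1,1,1,1,1,1,1).

∂_2: C_2 → C_1 sends each 2-simplex [p,q,r] to [q,r] − [p,r] + [p,q]. For instance
  ∂bdh = dh − bh + bd,
  ∂ahj = hj − aj + ah.
The resulting 30×20 matrix has rank 20, and its Smith normal form has invariant factors (1,1,1,1,1,1,1,1,1,1,1,1,1,1,1,1,1,1,1,2).

Now H_k = ker ∂_k / im ∂_{k+1}, so:

  H_1: rank ker ∂_1 − rank ∂_2 = (30 − 9) − 20 = 1, and ∂_2 has invariant factor 2 > 1, so H_1 = Z ⊕ Z/2Z.

H_1 = Z ⊕ Z/2Z.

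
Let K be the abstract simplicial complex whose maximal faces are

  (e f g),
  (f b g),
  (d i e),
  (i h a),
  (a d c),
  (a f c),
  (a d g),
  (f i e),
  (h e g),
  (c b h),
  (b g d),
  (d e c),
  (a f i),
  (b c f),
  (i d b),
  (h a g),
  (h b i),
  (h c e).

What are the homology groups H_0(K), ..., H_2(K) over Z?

We work with the vertex ordering a < b < c < d < e < f < g < h < i. The simplices of K, each written with vertices in increasing order, are:

  0-simplices (9): a, b, c, d, e, f, g, h, i
  1-simplices (27): ac, ad, af, ag, ah, ai, bc, bd, bf, bg, bh, bi, cd, ce, cf, ch, de, dg, di, ef, eg, eh, ei, fg, fi, gh, hi
  2-simplices (18): acd, acf, adg, afi, agh, ahi, bcf, bch, bdg, bdi, bfg, bhi, cde, ceh, dei, efg, efi, egh

so the chain groups are C_0 ≅ Z^9, C_1 ≅ Z^27, C_2 ≅ Z^18.

∂_1: C_1 → C_0 maps an edge to its endpoints' difference, ∂[p,q] = q − p. For instance
  ∂gh = h − g.
The resulting 9×27 matrix has rank 8, and its Smith normal form has invariant factors (1,1,1,1,1,1,1,1).

Boundary ∂_2: C_2 → C_1 acts by ∂[p,q,r] = [q,r] − [p,r] + [p,q]. For instance
  ∂agh = gh − ah + ag,
  ∂bch = ch − bh + bc.
As a 27×18 matrix over Z this has rank 17, with invariant factors (1,1,1,1,1,1,1,1,1,1,1,1,1,1,1,1,1).

Now H_k = ker ∂_k / im ∂_{k+1}, so:

  H_0: rank C_0 − rank ∂_1 = 9 − 8 = 1, and the invariant factors of ∂_1 are all 1, so H_0 ≅ Z.
  H_1: rank ker ∂_1 − rank ∂_2 = (27 − 8) − 17 = 2, and the invariant factors of ∂_2 are all 1, so H_1 ≅ Z^2.
  H_2: rank ker ∂_2 − rank ∂_3 = (18 − 17) − 0 = 1, and there is no ∂_3, so H_2 ≅ Z.

H_0 = Z,  H_1 = Z^2,  H_2 = Z.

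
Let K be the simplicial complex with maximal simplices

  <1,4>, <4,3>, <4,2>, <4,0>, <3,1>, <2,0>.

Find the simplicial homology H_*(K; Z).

H_0 ≅ Z,  H_1 ≅ Z^2.

Fix the vertex order 0 < 1 < 2 < 3 < 4 and write every simplex with vertices in increasing order. Then dim K = 1 and the simplices of K are:

  0-simplices (5): [0], [1], [2], [3], [4]
  1-simplices (6): [0,2], [0,4], [1,3], [1,4], [2,4], [3,4]

giving chain groups C_0 ≅ Z^5, C_1 ≅ Z^6.

Boundary ∂_1: C_1 → C_0 is given by ∂[p,q] = [q] − [p]. For instance
  ∂[0,4] = [4] − [0].
As a 5×6 matrix over Z this has rank 4, with invariant factors (1,1,1,1).

Computing H_k = (kernel of ∂_k) / (image of ∂_{k+1}):

  H_0: rank C_0 − rank ∂_1 = 5 − 4 = 1, and the invariant factors of ∂_1 are all 1, so H_0 = Z.
  H_1: rank ker ∂_1 − rank ∂_2 = (6 − 4) − 0 = 2, and there is no ∂_2, so H_1 = Z^2.

As a check, the Euler characteristic is 5 − 6 = -1, which agrees with 1 − 2 = -1.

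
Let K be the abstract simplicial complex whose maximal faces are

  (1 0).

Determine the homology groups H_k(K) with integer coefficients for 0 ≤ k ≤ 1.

H_0 ≅ Z,  H_1 = 0.

K has 2 vertices, 1 edge.
rank ∂_0 = 0, rank ∂_1 = 1 ⇒ b_0 = 2 − 0 − 1 = 1; all invariant factors of ∂_1 are 1 so no torsion. So H_0 ≅ Z.
rank ∂_1 = 1, rank ∂_2 = 0 ⇒ b_1 = 1 − 1 − 0 = 0. So H_1 ≅ 0.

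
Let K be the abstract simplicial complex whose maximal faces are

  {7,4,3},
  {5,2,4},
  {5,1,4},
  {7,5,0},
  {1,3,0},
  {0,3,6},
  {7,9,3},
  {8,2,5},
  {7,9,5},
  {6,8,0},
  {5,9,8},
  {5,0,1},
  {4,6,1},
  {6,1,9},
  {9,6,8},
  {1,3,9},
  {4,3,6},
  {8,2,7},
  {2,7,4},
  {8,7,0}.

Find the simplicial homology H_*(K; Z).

Fix the vertex order 0 < 1 < 2 < 3 < 4 < 5 < 6 < 7 < 8 < 9 and write every simplex with vertices in increasing order. Then dim K = 2 and the simplices of K are:

  0-simplices (10): [0], [1], [2], [3], [4], [5], [6], [7], [8], [9]
  1-simplices (30): (30 of them)
  2-simplices (20): (20 of them)

giving chain groups C_0 ≅ Z^10, C_1 ≅ Z^30, C_2 ≅ Z^20.

The boundary map ∂_1: C_1 → C_0 sends each edge [p,q] (with p < q) to q − p. For instance
  ∂[5,7] = [7] − [5].
This gives a 10×30 integer matrix of rank 9; reducing to Smith normal form yields diagonal entries (1,1,1,1,1,1,1,1,1).

∂_2: C_2 → C_1 maps a triangle to the signed sum of its edges. For instance
  ∂[6,8,9] = [8,9] − [6,9] + [6,8],
  ∂[3,4,6] = [4,6] − [3,6] + [3,4].
The resulting 30×20 matrix has rank 20, and its Smith normal form has invariant factors (1,1,1,1,1,1,1,1,1,1,1,1,1,1,1,1,1,1,1,2).

Reading off H_k = ker ∂_k / im ∂_{k+1}:

  H_0: rank C_0 − rank ∂_1 = 10 − 9 = 1, and the invariant factors of ∂_1 are all 1, so H_0 = Z.
  H_1: rank ker ∂_1 − rank ∂_2 = (30 − 9) − 20 = 1, and ∂_2 has invariant factor 2 > 1, so H_1 = Z ⊕ Z/2.
  H_2: rank ker ∂_2 − rank ∂_3 = (20 − 20) − 0 = 0, and there is no ∂_3, so H_2 = 0.

As a check, the Euler characteristic is 10 − 30 + 20 = 0, which agrees with 1 − 1 + 0 = 0.

H_0 ≅ Z,  H_1 ≅ Z ⊕ Z/2,  H_2 = 0.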